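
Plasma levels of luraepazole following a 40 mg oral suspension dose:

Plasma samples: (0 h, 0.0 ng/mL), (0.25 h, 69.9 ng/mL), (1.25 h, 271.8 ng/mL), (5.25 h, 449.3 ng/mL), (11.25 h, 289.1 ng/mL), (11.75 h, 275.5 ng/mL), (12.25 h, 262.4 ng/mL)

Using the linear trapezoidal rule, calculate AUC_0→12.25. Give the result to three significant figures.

Trapezoidal AUC_0→12.25:
  [0→0.25]: (0.0+69.9)/2 × 0.25 = 8.7375
  [0.25→1.25]: (69.9+271.8)/2 × 1 = 170.85
  [1.25→5.25]: (271.8+449.3)/2 × 4 = 1442.2
  [5.25→11.25]: (449.3+289.1)/2 × 6 = 2215.2
  [11.25→11.75]: (289.1+275.5)/2 × 0.5 = 141.15
  [11.75→12.25]: (275.5+262.4)/2 × 0.5 = 134.475
  Sum = 4112.6125 ng/mL·h

AUC = 4110 ng/mL·h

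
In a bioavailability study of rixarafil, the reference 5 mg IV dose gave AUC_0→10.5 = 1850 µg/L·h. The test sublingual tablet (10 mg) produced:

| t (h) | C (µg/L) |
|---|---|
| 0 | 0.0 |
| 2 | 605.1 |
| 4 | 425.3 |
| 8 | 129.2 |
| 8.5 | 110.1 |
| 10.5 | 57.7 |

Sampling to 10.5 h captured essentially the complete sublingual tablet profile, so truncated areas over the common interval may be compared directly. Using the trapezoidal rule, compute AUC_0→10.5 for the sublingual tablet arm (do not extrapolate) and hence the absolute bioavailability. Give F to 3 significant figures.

F = 0.803

Trapezoidal AUC_0→10.5 (sublingual tablet):
  [0→2]: (0.0+605.1)/2 × 2 = 605.1
  [2→4]: (605.1+425.3)/2 × 2 = 1030.4
  [4→8]: (425.3+129.2)/2 × 4 = 1109.0
  [8→8.5]: (129.2+110.1)/2 × 0.5 = 59.825
  [8.5→10.5]: (110.1+57.7)/2 × 2 = 167.8
  Sum = 2972.125 µg/L·h
F = (AUC_ev/D_ev)/(AUC_iv/D_iv) = (2972.125/10)/(1850/5) = 297.2125/370 = 0.8033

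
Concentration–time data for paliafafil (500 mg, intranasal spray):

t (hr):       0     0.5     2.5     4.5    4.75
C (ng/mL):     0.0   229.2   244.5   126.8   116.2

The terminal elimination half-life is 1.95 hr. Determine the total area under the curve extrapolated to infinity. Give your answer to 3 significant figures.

AUC = 1260 ng/mL·hr

Trapezoidal AUC_0→4.75:
  [0→0.5]: (0.0+229.2)/2 × 0.5 = 57.3
  [0.5→2.5]: (229.2+244.5)/2 × 2 = 473.7
  [2.5→4.5]: (244.5+126.8)/2 × 2 = 371.3
  [4.5→4.75]: (126.8+116.2)/2 × 0.25 = 30.375
  Sum = 932.675 ng/mL·hr
k_e = ln2 / t½ = 0.693147 / 1.95 = 0.3555 hr^-1
Extrapolated tail: C_last / k_e = 116.2 / 0.3555 = 326.864
AUC_0→∞ = 932.675 + 326.864 = 1259.539 ng/mL·hr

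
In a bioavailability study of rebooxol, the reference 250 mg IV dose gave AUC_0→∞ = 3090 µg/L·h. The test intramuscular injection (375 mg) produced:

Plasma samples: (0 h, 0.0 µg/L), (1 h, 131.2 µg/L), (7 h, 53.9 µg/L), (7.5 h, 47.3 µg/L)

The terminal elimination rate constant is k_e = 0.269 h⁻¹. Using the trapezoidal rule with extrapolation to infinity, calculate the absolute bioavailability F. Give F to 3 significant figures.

Trapezoidal AUC_0→7.5 (intramuscular injection):
  [0→1]: (0.0+131.2)/2 × 1 = 65.6
  [1→7]: (131.2+53.9)/2 × 6 = 555.3
  [7→7.5]: (53.9+47.3)/2 × 0.5 = 25.3
  Sum = 646.2 µg/L·h
Tail: C_last/k_e = 47.3/0.269 = 175.836
AUC_0→∞ (intramuscular injection) = 646.2 + 175.836 = 822.036 µg/L·h
F = (AUC_ev/D_ev)/(AUC_iv/D_iv) = (822.036/375)/(3090/250) = 2.192096/12.36 = 0.1774

F = 0.177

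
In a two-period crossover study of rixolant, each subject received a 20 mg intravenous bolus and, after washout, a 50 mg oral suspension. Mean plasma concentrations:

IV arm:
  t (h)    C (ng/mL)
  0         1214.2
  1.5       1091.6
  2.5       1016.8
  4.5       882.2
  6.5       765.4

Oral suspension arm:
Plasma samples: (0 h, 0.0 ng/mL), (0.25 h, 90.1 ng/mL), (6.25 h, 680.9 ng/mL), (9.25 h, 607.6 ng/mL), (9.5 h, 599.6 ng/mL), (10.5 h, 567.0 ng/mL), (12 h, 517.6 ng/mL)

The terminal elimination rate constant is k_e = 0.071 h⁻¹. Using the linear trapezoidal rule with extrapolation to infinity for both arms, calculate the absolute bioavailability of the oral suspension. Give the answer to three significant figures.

F = 0.306

Trapezoidal AUC_0→6.5 (IV):
  [0→1.5]: (1214.2+1091.6)/2 × 1.5 = 1729.35
  [1.5→2.5]: (1091.6+1016.8)/2 × 1 = 1054.2
  [2.5→4.5]: (1016.8+882.2)/2 × 2 = 1899.0
  [4.5→6.5]: (882.2+765.4)/2 × 2 = 1647.6
  Sum = 6330.15 ng/mL·h
IV tail: 765.4/0.071 = 10780.282; AUC_iv,0→∞ = 6330.15 + 10780.282 = 17110.432 ng/mL·h
Trapezoidal AUC_0→12 (oral suspension):
  [0→0.25]: (0.0+90.1)/2 × 0.25 = 11.2625
  [0.25→6.25]: (90.1+680.9)/2 × 6 = 2313.0
  [6.25→9.25]: (680.9+607.6)/2 × 3 = 1932.75
  [9.25→9.5]: (607.6+599.6)/2 × 0.25 = 150.9
  [9.5→10.5]: (599.6+567.0)/2 × 1 = 583.3
  [10.5→12]: (567.0+517.6)/2 × 1.5 = 813.45
  Sum = 5804.6625 ng/mL·h
oral suspension tail: 517.6/0.071 = 7290.141; AUC_ev,0→∞ = 5804.6625 + 7290.141 = 13094.8035 ng/mL·h
F = (AUC_ev/D_ev)/(AUC_iv/D_iv) = (13094.8035/50)/(17110.432/20) = 261.89607/855.5216 = 0.3061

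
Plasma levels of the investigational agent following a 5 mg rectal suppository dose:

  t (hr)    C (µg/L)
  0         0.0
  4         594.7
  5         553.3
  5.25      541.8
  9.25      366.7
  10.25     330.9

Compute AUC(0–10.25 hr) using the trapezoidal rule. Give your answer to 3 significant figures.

Trapezoidal AUC_0→10.25:
  [0→4]: (0.0+594.7)/2 × 4 = 1189.4
  [4→5]: (594.7+553.3)/2 × 1 = 574.0
  [5→5.25]: (553.3+541.8)/2 × 0.25 = 136.8875
  [5.25→9.25]: (541.8+366.7)/2 × 4 = 1817.0
  [9.25→10.25]: (366.7+330.9)/2 × 1 = 348.8
  Sum = 4066.0875 µg/L·hr

AUC = 4070 µg/L·hr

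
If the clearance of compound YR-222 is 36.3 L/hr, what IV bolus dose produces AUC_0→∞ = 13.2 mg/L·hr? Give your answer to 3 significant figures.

Dose = 479 mg

Dose_iv = CL × AUC_0→∞
     = 36.3 × 13.2 = 479.16 mg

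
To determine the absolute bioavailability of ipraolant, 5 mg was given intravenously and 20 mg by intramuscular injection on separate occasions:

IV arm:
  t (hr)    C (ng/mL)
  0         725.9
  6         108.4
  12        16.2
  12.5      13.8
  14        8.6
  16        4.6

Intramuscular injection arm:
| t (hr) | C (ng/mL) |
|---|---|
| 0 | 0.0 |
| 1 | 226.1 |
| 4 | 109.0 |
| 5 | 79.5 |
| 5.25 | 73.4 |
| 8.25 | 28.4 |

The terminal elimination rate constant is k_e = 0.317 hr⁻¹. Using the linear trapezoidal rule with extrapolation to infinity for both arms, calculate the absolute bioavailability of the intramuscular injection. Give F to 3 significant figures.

Trapezoidal AUC_0→16 (IV):
  [0→6]: (725.9+108.4)/2 × 6 = 2502.9
  [6→12]: (108.4+16.2)/2 × 6 = 373.8
  [12→12.5]: (16.2+13.8)/2 × 0.5 = 7.5
  [12.5→14]: (13.8+8.6)/2 × 1.5 = 16.8
  [14→16]: (8.6+4.6)/2 × 2 = 13.2
  Sum = 2914.2 ng/mL·hr
IV tail: 4.6/0.317 = 14.511; AUC_iv,0→∞ = 2914.2 + 14.511 = 2928.711 ng/mL·hr
Trapezoidal AUC_0→8.25 (intramuscular injection):
  [0→1]: (0.0+226.1)/2 × 1 = 113.05
  [1→4]: (226.1+109.0)/2 × 3 = 502.65
  [4→5]: (109.0+79.5)/2 × 1 = 94.25
  [5→5.25]: (79.5+73.4)/2 × 0.25 = 19.1125
  [5.25→8.25]: (73.4+28.4)/2 × 3 = 152.7
  Sum = 881.7625 ng/mL·hr
intramuscular injection tail: 28.4/0.317 = 89.590; AUC_ev,0→∞ = 881.7625 + 89.590 = 971.3525 ng/mL·hr
F = (AUC_ev/D_ev)/(AUC_iv/D_iv) = (971.3525/20)/(2928.711/5) = 48.567625/585.7422 = 0.0829

F = 0.0829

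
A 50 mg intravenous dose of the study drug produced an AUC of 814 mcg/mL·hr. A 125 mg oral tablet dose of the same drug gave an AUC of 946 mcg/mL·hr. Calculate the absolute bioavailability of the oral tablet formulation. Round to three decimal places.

F = 0.465

F = (AUC_ev / D_ev) / (AUC_iv / D_iv)
  = (946/125) / (814/50)
  = 7.568 / 16.28 = 0.4649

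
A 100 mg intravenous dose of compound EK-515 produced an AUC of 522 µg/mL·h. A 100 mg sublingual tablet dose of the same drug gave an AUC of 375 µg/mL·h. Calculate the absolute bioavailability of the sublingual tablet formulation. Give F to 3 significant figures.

F = (AUC_ev / D_ev) / (AUC_iv / D_iv)
  = (375/100) / (522/100)
  = 3.75 / 5.22 = 0.7184

F = 0.718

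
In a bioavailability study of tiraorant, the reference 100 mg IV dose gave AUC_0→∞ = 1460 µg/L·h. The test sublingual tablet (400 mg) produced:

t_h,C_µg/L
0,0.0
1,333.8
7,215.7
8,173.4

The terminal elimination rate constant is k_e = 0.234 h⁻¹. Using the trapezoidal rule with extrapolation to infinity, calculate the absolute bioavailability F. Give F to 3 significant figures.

F = 0.471

Trapezoidal AUC_0→8 (sublingual tablet):
  [0→1]: (0.0+333.8)/2 × 1 = 166.9
  [1→7]: (333.8+215.7)/2 × 6 = 1648.5
  [7→8]: (215.7+173.4)/2 × 1 = 194.55
  Sum = 2009.95 µg/L·h
Tail: C_last/k_e = 173.4/0.234 = 741.026
AUC_0→∞ (sublingual tablet) = 2009.95 + 741.026 = 2750.976 µg/L·h
F = (AUC_ev/D_ev)/(AUC_iv/D_iv) = (2750.976/400)/(1460/100) = 6.87744/14.6 = 0.4711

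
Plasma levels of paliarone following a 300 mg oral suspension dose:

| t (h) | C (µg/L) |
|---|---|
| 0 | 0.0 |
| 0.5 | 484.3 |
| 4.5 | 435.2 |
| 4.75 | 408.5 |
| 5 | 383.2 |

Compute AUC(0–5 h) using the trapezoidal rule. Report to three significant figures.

AUC = 2160 µg/L·h

Trapezoidal AUC_0→5:
  [0→0.5]: (0.0+484.3)/2 × 0.5 = 121.075
  [0.5→4.5]: (484.3+435.2)/2 × 4 = 1839.0
  [4.5→4.75]: (435.2+408.5)/2 × 0.25 = 105.4625
  [4.75→5]: (408.5+383.2)/2 × 0.25 = 98.9625
  Sum = 2164.5 µg/L·h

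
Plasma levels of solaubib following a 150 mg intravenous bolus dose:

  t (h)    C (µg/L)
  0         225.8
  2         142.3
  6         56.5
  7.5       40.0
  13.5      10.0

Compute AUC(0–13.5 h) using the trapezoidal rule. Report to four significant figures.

Trapezoidal AUC_0→13.5:
  [0→2]: (225.8+142.3)/2 × 2 = 368.1
  [2→6]: (142.3+56.5)/2 × 4 = 397.6
  [6→7.5]: (56.5+40.0)/2 × 1.5 = 72.375
  [7.5→13.5]: (40.0+10.0)/2 × 6 = 150.0
  Sum = 988.075 µg/L·h

AUC = 988.1 µg/L·h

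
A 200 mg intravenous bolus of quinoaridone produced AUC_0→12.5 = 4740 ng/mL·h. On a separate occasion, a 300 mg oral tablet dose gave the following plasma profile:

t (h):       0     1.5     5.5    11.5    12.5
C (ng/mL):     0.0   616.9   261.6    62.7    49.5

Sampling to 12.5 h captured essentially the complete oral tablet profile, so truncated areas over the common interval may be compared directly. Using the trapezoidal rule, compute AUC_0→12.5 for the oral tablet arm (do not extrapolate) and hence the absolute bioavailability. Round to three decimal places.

F = 0.457

Trapezoidal AUC_0→12.5 (oral tablet):
  [0→1.5]: (0.0+616.9)/2 × 1.5 = 462.675
  [1.5→5.5]: (616.9+261.6)/2 × 4 = 1757.0
  [5.5→11.5]: (261.6+62.7)/2 × 6 = 972.9
  [11.5→12.5]: (62.7+49.5)/2 × 1 = 56.1
  Sum = 3248.675 ng/mL·h
F = (AUC_ev/D_ev)/(AUC_iv/D_iv) = (3248.675/300)/(4740/200) = 10.8289/23.7 = 0.4569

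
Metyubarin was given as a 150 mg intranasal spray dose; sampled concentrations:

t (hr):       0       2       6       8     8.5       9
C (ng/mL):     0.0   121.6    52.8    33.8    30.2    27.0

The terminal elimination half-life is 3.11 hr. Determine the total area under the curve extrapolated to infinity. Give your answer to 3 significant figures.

Trapezoidal AUC_0→9:
  [0→2]: (0.0+121.6)/2 × 2 = 121.6
  [2→6]: (121.6+52.8)/2 × 4 = 348.8
  [6→8]: (52.8+33.8)/2 × 2 = 86.6
  [8→8.5]: (33.8+30.2)/2 × 0.5 = 16.0
  [8.5→9]: (30.2+27.0)/2 × 0.5 = 14.3
  Sum = 587.3 ng/mL·hr
k_e = ln2 / t½ = 0.693147 / 3.11 = 0.2229 hr^-1
Extrapolated tail: C_last / k_e = 27.0 / 0.2229 = 121.131
AUC_0→∞ = 587.3 + 121.131 = 708.431 ng/mL·hr

AUC = 708 ng/mL·hr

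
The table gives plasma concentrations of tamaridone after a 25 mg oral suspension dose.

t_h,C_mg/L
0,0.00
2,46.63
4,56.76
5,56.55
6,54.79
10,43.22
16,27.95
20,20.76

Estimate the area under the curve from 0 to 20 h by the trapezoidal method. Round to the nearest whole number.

AUC = 769 mg/L·h

Trapezoidal AUC_0→20:
  [0→2]: (0.00+46.63)/2 × 2 = 46.63
  [2→4]: (46.63+56.76)/2 × 2 = 103.39
  [4→5]: (56.76+56.55)/2 × 1 = 56.655
  [5→6]: (56.55+54.79)/2 × 1 = 55.67
  [6→10]: (54.79+43.22)/2 × 4 = 196.02
  [10→16]: (43.22+27.95)/2 × 6 = 213.51
  [16→20]: (27.95+20.76)/2 × 4 = 97.42
  Sum = 769.295 mg/L·h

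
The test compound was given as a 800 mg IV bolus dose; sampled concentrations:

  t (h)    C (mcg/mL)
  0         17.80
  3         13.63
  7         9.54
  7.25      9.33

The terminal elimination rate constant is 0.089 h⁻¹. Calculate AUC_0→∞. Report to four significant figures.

Trapezoidal AUC_0→7.25:
  [0→3]: (17.80+13.63)/2 × 3 = 47.145
  [3→7]: (13.63+9.54)/2 × 4 = 46.34
  [7→7.25]: (9.54+9.33)/2 × 0.25 = 2.35875
  Sum = 95.84375 mcg/mL·h
Extrapolated tail: C_last / k_e = 9.33 / 0.089 = 104.831
AUC_0→∞ = 95.84375 + 104.831 = 200.67475 mcg/mL·h

AUC = 200.7 mcg/mL·h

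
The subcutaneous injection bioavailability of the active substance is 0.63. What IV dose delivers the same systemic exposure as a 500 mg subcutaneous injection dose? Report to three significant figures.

Systemic exposure from an extravascular dose = F × D_ev, so the equivalent IV dose is F × D_ev.
D_iv = F × D_ev = 0.63 × 500 = 315 mg

D_iv = 315 mg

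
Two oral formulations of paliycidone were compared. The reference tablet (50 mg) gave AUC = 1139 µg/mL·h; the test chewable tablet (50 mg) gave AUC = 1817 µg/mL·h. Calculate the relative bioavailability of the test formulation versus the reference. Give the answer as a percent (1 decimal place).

F_rel = (AUC_test/D_test) / (AUC_ref/D_ref)
      = (1817/50) / (1139/50)
      = 36.34 / 22.78 = 1.5953 = 159.53%

F_rel = 159.5%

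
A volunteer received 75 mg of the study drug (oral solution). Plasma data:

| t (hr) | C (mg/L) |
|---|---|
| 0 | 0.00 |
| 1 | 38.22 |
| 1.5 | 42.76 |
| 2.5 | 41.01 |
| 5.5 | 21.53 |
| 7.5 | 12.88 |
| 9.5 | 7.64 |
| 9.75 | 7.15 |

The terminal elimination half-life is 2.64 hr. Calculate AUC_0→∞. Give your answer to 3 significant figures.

Trapezoidal AUC_0→9.75:
  [0→1]: (0.00+38.22)/2 × 1 = 19.11
  [1→1.5]: (38.22+42.76)/2 × 0.5 = 20.245
  [1.5→2.5]: (42.76+41.01)/2 × 1 = 41.885
  [2.5→5.5]: (41.01+21.53)/2 × 3 = 93.81
  [5.5→7.5]: (21.53+12.88)/2 × 2 = 34.41
  [7.5→9.5]: (12.88+7.64)/2 × 2 = 20.52
  [9.5→9.75]: (7.64+7.15)/2 × 0.25 = 1.84875
  Sum = 231.82875 mg/L·hr
k_e = ln2 / t½ = 0.693147 / 2.64 = 0.2626 hr^-1
Extrapolated tail: C_last / k_e = 7.15 / 0.2626 = 27.228
AUC_0→∞ = 231.82875 + 27.228 = 259.05675 mg/L·hr

AUC = 259 mg/L·hr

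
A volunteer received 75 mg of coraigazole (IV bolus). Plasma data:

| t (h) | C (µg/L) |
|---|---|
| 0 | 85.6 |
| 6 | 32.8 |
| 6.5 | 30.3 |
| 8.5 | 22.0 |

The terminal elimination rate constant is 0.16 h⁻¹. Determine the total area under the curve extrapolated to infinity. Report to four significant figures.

AUC = 560.8 µg/L·h

Trapezoidal AUC_0→8.5:
  [0→6]: (85.6+32.8)/2 × 6 = 355.2
  [6→6.5]: (32.8+30.3)/2 × 0.5 = 15.775
  [6.5→8.5]: (30.3+22.0)/2 × 2 = 52.3
  Sum = 423.275 µg/L·h
Extrapolated tail: C_last / k_e = 22.0 / 0.16 = 137.500
AUC_0→∞ = 423.275 + 137.500 = 560.775 µg/L·h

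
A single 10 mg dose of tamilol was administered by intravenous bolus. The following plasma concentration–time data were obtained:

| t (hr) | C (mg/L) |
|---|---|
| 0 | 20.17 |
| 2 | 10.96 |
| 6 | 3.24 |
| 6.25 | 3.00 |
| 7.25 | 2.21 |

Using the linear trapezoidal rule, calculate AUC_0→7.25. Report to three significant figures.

AUC = 62.9 mg/L·hr

Trapezoidal AUC_0→7.25:
  [0→2]: (20.17+10.96)/2 × 2 = 31.13
  [2→6]: (10.96+3.24)/2 × 4 = 28.4
  [6→6.25]: (3.24+3.00)/2 × 0.25 = 0.78
  [6.25→7.25]: (3.00+2.21)/2 × 1 = 2.605
  Sum = 62.915 mg/L·hr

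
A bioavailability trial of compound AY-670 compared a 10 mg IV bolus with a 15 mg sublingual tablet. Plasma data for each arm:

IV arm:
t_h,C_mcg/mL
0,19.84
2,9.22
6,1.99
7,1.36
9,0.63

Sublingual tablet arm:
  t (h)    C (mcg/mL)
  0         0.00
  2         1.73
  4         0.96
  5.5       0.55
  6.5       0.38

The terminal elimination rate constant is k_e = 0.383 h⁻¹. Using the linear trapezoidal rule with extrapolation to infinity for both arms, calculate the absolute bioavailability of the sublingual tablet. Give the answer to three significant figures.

F = 0.0823

Trapezoidal AUC_0→9 (IV):
  [0→2]: (19.84+9.22)/2 × 2 = 29.06
  [2→6]: (9.22+1.99)/2 × 4 = 22.42
  [6→7]: (1.99+1.36)/2 × 1 = 1.675
  [7→9]: (1.36+0.63)/2 × 2 = 1.99
  Sum = 55.145 mcg/mL·h
IV tail: 0.63/0.383 = 1.645; AUC_iv,0→∞ = 55.145 + 1.645 = 56.79 mcg/mL·h
Trapezoidal AUC_0→6.5 (sublingual tablet):
  [0→2]: (0.00+1.73)/2 × 2 = 1.73
  [2→4]: (1.73+0.96)/2 × 2 = 2.69
  [4→5.5]: (0.96+0.55)/2 × 1.5 = 1.1325
  [5.5→6.5]: (0.55+0.38)/2 × 1 = 0.465
  Sum = 6.0175 mcg/mL·h
sublingual tablet tail: 0.38/0.383 = 0.992; AUC_ev,0→∞ = 6.0175 + 0.992 = 7.0095 mcg/mL·h
F = (AUC_ev/D_ev)/(AUC_iv/D_iv) = (7.0095/15)/(56.79/10) = 0.4673/5.679 = 0.0823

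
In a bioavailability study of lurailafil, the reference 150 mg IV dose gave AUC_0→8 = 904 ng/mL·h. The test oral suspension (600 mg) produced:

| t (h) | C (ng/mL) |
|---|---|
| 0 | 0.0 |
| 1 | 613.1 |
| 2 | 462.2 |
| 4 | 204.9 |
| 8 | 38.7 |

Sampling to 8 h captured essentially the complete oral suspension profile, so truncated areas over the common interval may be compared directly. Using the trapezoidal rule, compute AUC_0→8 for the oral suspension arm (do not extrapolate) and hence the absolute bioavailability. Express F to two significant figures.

Trapezoidal AUC_0→8 (oral suspension):
  [0→1]: (0.0+613.1)/2 × 1 = 306.55
  [1→2]: (613.1+462.2)/2 × 1 = 537.65
  [2→4]: (462.2+204.9)/2 × 2 = 667.1
  [4→8]: (204.9+38.7)/2 × 4 = 487.2
  Sum = 1998.5 ng/mL·h
F = (AUC_ev/D_ev)/(AUC_iv/D_iv) = (1998.5/600)/(904/150) = 3.33083/6.02667 = 0.5527

F = 0.55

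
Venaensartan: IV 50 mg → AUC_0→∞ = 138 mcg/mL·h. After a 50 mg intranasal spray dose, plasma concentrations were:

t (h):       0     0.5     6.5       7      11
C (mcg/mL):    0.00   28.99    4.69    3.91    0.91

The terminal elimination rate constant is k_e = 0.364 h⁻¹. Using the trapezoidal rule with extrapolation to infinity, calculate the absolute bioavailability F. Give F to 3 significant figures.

Trapezoidal AUC_0→11 (intranasal spray):
  [0→0.5]: (0.00+28.99)/2 × 0.5 = 7.2475
  [0.5→6.5]: (28.99+4.69)/2 × 6 = 101.04
  [6.5→7]: (4.69+3.91)/2 × 0.5 = 2.15
  [7→11]: (3.91+0.91)/2 × 4 = 9.64
  Sum = 120.0775 mcg/mL·h
Tail: C_last/k_e = 0.91/0.364 = 2.500
AUC_0→∞ (intranasal spray) = 120.0775 + 2.500 = 122.5775 mcg/mL·h
F = (AUC_ev/D_ev)/(AUC_iv/D_iv) = (122.5775/50)/(138/50) = 2.45155/2.76 = 0.8882

F = 0.888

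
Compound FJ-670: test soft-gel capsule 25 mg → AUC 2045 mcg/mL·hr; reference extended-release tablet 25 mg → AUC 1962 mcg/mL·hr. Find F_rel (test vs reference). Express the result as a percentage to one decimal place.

F_rel = (AUC_test/D_test) / (AUC_ref/D_ref)
      = (2045/25) / (1962/25)
      = 81.8 / 78.48 = 1.0423 = 104.23%

F_rel = 104.2%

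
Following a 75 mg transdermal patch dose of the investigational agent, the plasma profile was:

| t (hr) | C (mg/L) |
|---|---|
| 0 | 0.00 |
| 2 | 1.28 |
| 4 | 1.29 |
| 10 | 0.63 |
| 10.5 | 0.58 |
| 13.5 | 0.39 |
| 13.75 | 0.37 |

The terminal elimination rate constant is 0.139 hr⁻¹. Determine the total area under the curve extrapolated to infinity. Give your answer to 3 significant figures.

Trapezoidal AUC_0→13.75:
  [0→2]: (0.00+1.28)/2 × 2 = 1.28
  [2→4]: (1.28+1.29)/2 × 2 = 2.57
  [4→10]: (1.29+0.63)/2 × 6 = 5.76
  [10→10.5]: (0.63+0.58)/2 × 0.5 = 0.3025
  [10.5→13.5]: (0.58+0.39)/2 × 3 = 1.455
  [13.5→13.75]: (0.39+0.37)/2 × 0.25 = 0.095
  Sum = 11.4625 mg/L·hr
Extrapolated tail: C_last / k_e = 0.37 / 0.139 = 2.662
AUC_0→∞ = 11.4625 + 2.662 = 14.1245 mg/L·hr

AUC = 14.1 mg/L·hr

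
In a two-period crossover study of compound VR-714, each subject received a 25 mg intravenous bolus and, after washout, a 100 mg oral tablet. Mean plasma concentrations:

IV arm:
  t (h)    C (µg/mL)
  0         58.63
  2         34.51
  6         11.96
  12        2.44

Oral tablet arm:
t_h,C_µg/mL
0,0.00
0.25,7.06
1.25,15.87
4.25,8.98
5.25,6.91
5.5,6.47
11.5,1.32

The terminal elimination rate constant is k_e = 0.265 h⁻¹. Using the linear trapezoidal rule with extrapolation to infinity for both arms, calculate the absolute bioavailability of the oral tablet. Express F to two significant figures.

Trapezoidal AUC_0→12 (IV):
  [0→2]: (58.63+34.51)/2 × 2 = 93.14
  [2→6]: (34.51+11.96)/2 × 4 = 92.94
  [6→12]: (11.96+2.44)/2 × 6 = 43.2
  Sum = 229.28 µg/mL·h
IV tail: 2.44/0.265 = 9.208; AUC_iv,0→∞ = 229.28 + 9.208 = 238.488 µg/mL·h
Trapezoidal AUC_0→11.5 (oral tablet):
  [0→0.25]: (0.00+7.06)/2 × 0.25 = 0.8825
  [0.25→1.25]: (7.06+15.87)/2 × 1 = 11.465
  [1.25→4.25]: (15.87+8.98)/2 × 3 = 37.275
  [4.25→5.25]: (8.98+6.91)/2 × 1 = 7.945
  [5.25→5.5]: (6.91+6.47)/2 × 0.25 = 1.6725
  [5.5→11.5]: (6.47+1.32)/2 × 6 = 23.37
  Sum = 82.61 µg/mL·h
oral tablet tail: 1.32/0.265 = 4.981; AUC_ev,0→∞ = 82.61 + 4.981 = 87.591 µg/mL·h
F = (AUC_ev/D_ev)/(AUC_iv/D_iv) = (87.591/100)/(238.488/25) = 0.87591/9.53952 = 0.0918

F = 0.092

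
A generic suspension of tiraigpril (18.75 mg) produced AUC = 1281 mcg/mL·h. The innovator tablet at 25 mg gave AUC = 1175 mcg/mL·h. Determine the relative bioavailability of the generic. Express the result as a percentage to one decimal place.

F_rel = 145.4%

F_rel = (AUC_test/D_test) / (AUC_ref/D_ref)
      = (1281/18.75) / (1175/25)
      = 68.32 / 47 = 1.4536 = 145.36%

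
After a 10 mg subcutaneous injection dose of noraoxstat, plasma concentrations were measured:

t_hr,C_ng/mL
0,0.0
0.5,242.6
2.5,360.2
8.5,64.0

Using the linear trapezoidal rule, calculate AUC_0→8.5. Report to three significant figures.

AUC = 1940 ng/mL·hr

Trapezoidal AUC_0→8.5:
  [0→0.5]: (0.0+242.6)/2 × 0.5 = 60.65
  [0.5→2.5]: (242.6+360.2)/2 × 2 = 602.8
  [2.5→8.5]: (360.2+64.0)/2 × 6 = 1272.6
  Sum = 1936.05 ng/mL·hr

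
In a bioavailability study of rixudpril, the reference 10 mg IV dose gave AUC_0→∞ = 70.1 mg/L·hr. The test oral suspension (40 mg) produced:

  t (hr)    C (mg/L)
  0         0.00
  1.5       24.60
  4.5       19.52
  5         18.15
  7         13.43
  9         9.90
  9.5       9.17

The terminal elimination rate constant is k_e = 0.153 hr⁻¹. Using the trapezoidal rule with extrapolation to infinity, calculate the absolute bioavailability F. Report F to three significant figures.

F = 0.762

Trapezoidal AUC_0→9.5 (oral suspension):
  [0→1.5]: (0.00+24.60)/2 × 1.5 = 18.45
  [1.5→4.5]: (24.60+19.52)/2 × 3 = 66.18
  [4.5→5]: (19.52+18.15)/2 × 0.5 = 9.4175
  [5→7]: (18.15+13.43)/2 × 2 = 31.58
  [7→9]: (13.43+9.90)/2 × 2 = 23.33
  [9→9.5]: (9.90+9.17)/2 × 0.5 = 4.7675
  Sum = 153.725 mg/L·hr
Tail: C_last/k_e = 9.17/0.153 = 59.935
AUC_0→∞ (oral suspension) = 153.725 + 59.935 = 213.66 mg/L·hr
F = (AUC_ev/D_ev)/(AUC_iv/D_iv) = (213.66/40)/(70.1/10) = 5.3415/7.01 = 0.7620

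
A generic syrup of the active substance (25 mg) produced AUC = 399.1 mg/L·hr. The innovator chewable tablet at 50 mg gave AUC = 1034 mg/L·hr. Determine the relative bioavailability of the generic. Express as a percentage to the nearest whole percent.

F_rel = 77%

F_rel = (AUC_test/D_test) / (AUC_ref/D_ref)
      = (399.1/25) / (1034/50)
      = 15.964 / 20.68 = 0.7720 = 77.20%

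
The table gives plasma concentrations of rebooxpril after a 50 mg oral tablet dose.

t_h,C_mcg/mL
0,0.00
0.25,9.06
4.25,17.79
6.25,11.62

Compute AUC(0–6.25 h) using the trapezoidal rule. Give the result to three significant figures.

Trapezoidal AUC_0→6.25:
  [0→0.25]: (0.00+9.06)/2 × 0.25 = 1.1325
  [0.25→4.25]: (9.06+17.79)/2 × 4 = 53.7
  [4.25→6.25]: (17.79+11.62)/2 × 2 = 29.41
  Sum = 84.2425 mcg/mL·h

AUC = 84.2 mcg/mL·h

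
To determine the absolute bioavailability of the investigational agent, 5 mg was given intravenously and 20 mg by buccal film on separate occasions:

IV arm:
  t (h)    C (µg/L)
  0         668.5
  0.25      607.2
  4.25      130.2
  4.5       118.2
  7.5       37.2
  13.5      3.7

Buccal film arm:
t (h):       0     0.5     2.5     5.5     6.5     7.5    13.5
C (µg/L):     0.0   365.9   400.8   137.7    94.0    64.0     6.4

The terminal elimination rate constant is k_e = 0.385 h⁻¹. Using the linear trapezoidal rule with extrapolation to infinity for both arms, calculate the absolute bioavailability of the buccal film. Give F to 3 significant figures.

F = 0.257

Trapezoidal AUC_0→13.5 (IV):
  [0→0.25]: (668.5+607.2)/2 × 0.25 = 159.4625
  [0.25→4.25]: (607.2+130.2)/2 × 4 = 1474.8
  [4.25→4.5]: (130.2+118.2)/2 × 0.25 = 31.05
  [4.5→7.5]: (118.2+37.2)/2 × 3 = 233.1
  [7.5→13.5]: (37.2+3.7)/2 × 6 = 122.7
  Sum = 2021.1125 µg/L·h
IV tail: 3.7/0.385 = 9.610; AUC_iv,0→∞ = 2021.1125 + 9.610 = 2030.7225 µg/L·h
Trapezoidal AUC_0→13.5 (buccal film):
  [0→0.5]: (0.0+365.9)/2 × 0.5 = 91.475
  [0.5→2.5]: (365.9+400.8)/2 × 2 = 766.7
  [2.5→5.5]: (400.8+137.7)/2 × 3 = 807.75
  [5.5→6.5]: (137.7+94.0)/2 × 1 = 115.85
  [6.5→7.5]: (94.0+64.0)/2 × 1 = 79.0
  [7.5→13.5]: (64.0+6.4)/2 × 6 = 211.2
  Sum = 2071.975 µg/L·h
buccal film tail: 6.4/0.385 = 16.623; AUC_ev,0→∞ = 2071.975 + 16.623 = 2088.598 µg/L·h
F = (AUC_ev/D_ev)/(AUC_iv/D_iv) = (2088.598/20)/(2030.7225/5) = 104.4299/406.1445 = 0.2571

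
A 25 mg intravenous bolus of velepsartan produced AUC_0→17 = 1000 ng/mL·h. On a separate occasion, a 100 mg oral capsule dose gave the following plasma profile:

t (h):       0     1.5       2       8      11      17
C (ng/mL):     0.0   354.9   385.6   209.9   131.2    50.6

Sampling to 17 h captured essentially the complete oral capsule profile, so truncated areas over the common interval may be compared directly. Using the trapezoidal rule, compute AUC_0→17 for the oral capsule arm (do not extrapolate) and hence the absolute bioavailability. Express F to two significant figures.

Trapezoidal AUC_0→17 (oral capsule):
  [0→1.5]: (0.0+354.9)/2 × 1.5 = 266.175
  [1.5→2]: (354.9+385.6)/2 × 0.5 = 185.125
  [2→8]: (385.6+209.9)/2 × 6 = 1786.5
  [8→11]: (209.9+131.2)/2 × 3 = 511.65
  [11→17]: (131.2+50.6)/2 × 6 = 545.4
  Sum = 3294.85 ng/mL·h
F = (AUC_ev/D_ev)/(AUC_iv/D_iv) = (3294.85/100)/(1000/25) = 32.9485/40 = 0.8237

F = 0.82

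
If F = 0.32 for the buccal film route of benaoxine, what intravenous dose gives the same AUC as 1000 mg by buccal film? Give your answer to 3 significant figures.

Systemic exposure from an extravascular dose = F × D_ev, so the equivalent IV dose is F × D_ev.
D_iv = F × D_ev = 0.32 × 1000 = 320 mg

D_iv = 320 mg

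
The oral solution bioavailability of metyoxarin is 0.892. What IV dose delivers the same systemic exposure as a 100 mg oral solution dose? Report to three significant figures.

D_iv = 89.2 mg

Systemic exposure from an extravascular dose = F × D_ev, so the equivalent IV dose is F × D_ev.
D_iv = F × D_ev = 0.892 × 100 = 89.2 mg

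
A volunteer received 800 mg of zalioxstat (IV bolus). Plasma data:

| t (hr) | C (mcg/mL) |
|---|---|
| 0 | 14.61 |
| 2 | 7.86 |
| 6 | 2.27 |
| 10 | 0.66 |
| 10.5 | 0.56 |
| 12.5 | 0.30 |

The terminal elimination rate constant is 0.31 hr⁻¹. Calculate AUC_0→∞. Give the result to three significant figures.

AUC = 50.7 mcg/mL·hr

Trapezoidal AUC_0→12.5:
  [0→2]: (14.61+7.86)/2 × 2 = 22.47
  [2→6]: (7.86+2.27)/2 × 4 = 20.26
  [6→10]: (2.27+0.66)/2 × 4 = 5.86
  [10→10.5]: (0.66+0.56)/2 × 0.5 = 0.305
  [10.5→12.5]: (0.56+0.30)/2 × 2 = 0.86
  Sum = 49.755 mcg/mL·hr
Extrapolated tail: C_last / k_e = 0.30 / 0.31 = 0.968
AUC_0→∞ = 49.755 + 0.968 = 50.723 mcg/mL·hr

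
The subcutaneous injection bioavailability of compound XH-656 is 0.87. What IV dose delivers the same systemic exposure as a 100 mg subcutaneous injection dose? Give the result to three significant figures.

Systemic exposure from an extravascular dose = F × D_ev, so the equivalent IV dose is F × D_ev.
D_iv = F × D_ev = 0.87 × 100 = 87 mg

D_iv = 87.0 mg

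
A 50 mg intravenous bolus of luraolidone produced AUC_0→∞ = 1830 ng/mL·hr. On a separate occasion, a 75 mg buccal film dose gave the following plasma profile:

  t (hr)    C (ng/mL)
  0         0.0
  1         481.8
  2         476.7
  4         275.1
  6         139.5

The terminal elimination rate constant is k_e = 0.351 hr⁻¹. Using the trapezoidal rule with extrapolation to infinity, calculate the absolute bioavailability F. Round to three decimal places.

F = 0.832

Trapezoidal AUC_0→6 (buccal film):
  [0→1]: (0.0+481.8)/2 × 1 = 240.9
  [1→2]: (481.8+476.7)/2 × 1 = 479.25
  [2→4]: (476.7+275.1)/2 × 2 = 751.8
  [4→6]: (275.1+139.5)/2 × 2 = 414.6
  Sum = 1886.55 ng/mL·hr
Tail: C_last/k_e = 139.5/0.351 = 397.436
AUC_0→∞ (buccal film) = 1886.55 + 397.436 = 2283.986 ng/mL·hr
F = (AUC_ev/D_ev)/(AUC_iv/D_iv) = (2283.986/75)/(1830/50) = 30.4531/36.6 = 0.8321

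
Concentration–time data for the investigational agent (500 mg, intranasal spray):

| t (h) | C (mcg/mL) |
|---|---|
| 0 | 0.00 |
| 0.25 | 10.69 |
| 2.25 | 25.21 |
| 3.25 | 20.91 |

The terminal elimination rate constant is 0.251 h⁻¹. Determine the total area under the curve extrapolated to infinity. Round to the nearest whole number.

AUC = 144 mcg/mL·h

Trapezoidal AUC_0→3.25:
  [0→0.25]: (0.00+10.69)/2 × 0.25 = 1.33625
  [0.25→2.25]: (10.69+25.21)/2 × 2 = 35.9
  [2.25→3.25]: (25.21+20.91)/2 × 1 = 23.06
  Sum = 60.29625 mcg/mL·h
Extrapolated tail: C_last / k_e = 20.91 / 0.251 = 83.307
AUC_0→∞ = 60.29625 + 83.307 = 143.60325 mcg/mL·h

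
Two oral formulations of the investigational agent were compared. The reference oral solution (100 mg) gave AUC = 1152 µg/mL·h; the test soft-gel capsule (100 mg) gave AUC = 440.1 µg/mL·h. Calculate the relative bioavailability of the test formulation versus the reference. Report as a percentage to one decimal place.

F_rel = 38.2%

F_rel = (AUC_test/D_test) / (AUC_ref/D_ref)
      = (440.1/100) / (1152/100)
      = 4.401 / 11.52 = 0.3820 = 38.20%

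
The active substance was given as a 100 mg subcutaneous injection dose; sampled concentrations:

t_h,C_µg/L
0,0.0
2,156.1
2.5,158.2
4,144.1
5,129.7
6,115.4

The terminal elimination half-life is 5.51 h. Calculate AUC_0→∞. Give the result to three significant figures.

AUC = 1640 µg/L·h

Trapezoidal AUC_0→6:
  [0→2]: (0.0+156.1)/2 × 2 = 156.1
  [2→2.5]: (156.1+158.2)/2 × 0.5 = 78.575
  [2.5→4]: (158.2+144.1)/2 × 1.5 = 226.725
  [4→5]: (144.1+129.7)/2 × 1 = 136.9
  [5→6]: (129.7+115.4)/2 × 1 = 122.55
  Sum = 720.85 µg/L·h
k_e = ln2 / t½ = 0.693147 / 5.51 = 0.1258 h^-1
Extrapolated tail: C_last / k_e = 115.4 / 0.1258 = 917.329
AUC_0→∞ = 720.85 + 917.329 = 1638.179 µg/L·h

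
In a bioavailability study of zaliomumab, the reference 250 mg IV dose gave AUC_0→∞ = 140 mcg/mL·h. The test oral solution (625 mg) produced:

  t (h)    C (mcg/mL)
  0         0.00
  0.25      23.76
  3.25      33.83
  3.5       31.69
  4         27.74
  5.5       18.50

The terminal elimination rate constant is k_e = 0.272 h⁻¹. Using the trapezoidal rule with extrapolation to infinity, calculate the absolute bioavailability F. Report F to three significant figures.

Trapezoidal AUC_0→5.5 (oral solution):
  [0→0.25]: (0.00+23.76)/2 × 0.25 = 2.97
  [0.25→3.25]: (23.76+33.83)/2 × 3 = 86.385
  [3.25→3.5]: (33.83+31.69)/2 × 0.25 = 8.19
  [3.5→4]: (31.69+27.74)/2 × 0.5 = 14.8575
  [4→5.5]: (27.74+18.50)/2 × 1.5 = 34.68
  Sum = 147.0825 mcg/mL·h
Tail: C_last/k_e = 18.50/0.272 = 68.015
AUC_0→∞ (oral solution) = 147.0825 + 68.015 = 215.0975 mcg/mL·h
F = (AUC_ev/D_ev)/(AUC_iv/D_iv) = (215.0975/625)/(140/250) = 0.344156/0.56 = 0.6146

F = 0.615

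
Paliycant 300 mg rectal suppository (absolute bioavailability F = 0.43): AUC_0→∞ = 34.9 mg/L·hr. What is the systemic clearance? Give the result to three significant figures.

CL = F × Dose / AUC_0→∞
   = 0.43 × 300 / 34.9 = 3.69628 L/hr

CL = 3.70 L/hr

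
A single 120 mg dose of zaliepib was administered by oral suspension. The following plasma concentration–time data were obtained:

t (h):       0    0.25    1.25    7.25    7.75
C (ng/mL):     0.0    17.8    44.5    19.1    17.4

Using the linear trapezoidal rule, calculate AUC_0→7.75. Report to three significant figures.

Trapezoidal AUC_0→7.75:
  [0→0.25]: (0.0+17.8)/2 × 0.25 = 2.225
  [0.25→1.25]: (17.8+44.5)/2 × 1 = 31.15
  [1.25→7.25]: (44.5+19.1)/2 × 6 = 190.8
  [7.25→7.75]: (19.1+17.4)/2 × 0.5 = 9.125
  Sum = 233.3 ng/mL·h

AUC = 233 ng/mL·h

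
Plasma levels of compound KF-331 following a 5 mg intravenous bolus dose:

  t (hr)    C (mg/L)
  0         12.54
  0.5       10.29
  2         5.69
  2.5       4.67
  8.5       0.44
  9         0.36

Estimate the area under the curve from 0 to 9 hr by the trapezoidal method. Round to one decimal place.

AUC = 35.8 mg/L·hr

Trapezoidal AUC_0→9:
  [0→0.5]: (12.54+10.29)/2 × 0.5 = 5.7075
  [0.5→2]: (10.29+5.69)/2 × 1.5 = 11.985
  [2→2.5]: (5.69+4.67)/2 × 0.5 = 2.59
  [2.5→8.5]: (4.67+0.44)/2 × 6 = 15.33
  [8.5→9]: (0.44+0.36)/2 × 0.5 = 0.2
  Sum = 35.8125 mg/L·hr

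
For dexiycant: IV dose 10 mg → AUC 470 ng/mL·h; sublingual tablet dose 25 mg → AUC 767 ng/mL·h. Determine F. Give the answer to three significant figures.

F = 0.653

F = (AUC_ev / D_ev) / (AUC_iv / D_iv)
  = (767/25) / (470/10)
  = 30.68 / 47 = 0.6528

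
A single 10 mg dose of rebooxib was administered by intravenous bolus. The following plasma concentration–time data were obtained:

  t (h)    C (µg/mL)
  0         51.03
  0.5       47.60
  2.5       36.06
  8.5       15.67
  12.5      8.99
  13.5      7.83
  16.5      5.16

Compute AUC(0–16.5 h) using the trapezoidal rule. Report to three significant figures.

AUC = 341 µg/mL·h

Trapezoidal AUC_0→16.5:
  [0→0.5]: (51.03+47.60)/2 × 0.5 = 24.6575
  [0.5→2.5]: (47.60+36.06)/2 × 2 = 83.66
  [2.5→8.5]: (36.06+15.67)/2 × 6 = 155.19
  [8.5→12.5]: (15.67+8.99)/2 × 4 = 49.32
  [12.5→13.5]: (8.99+7.83)/2 × 1 = 8.41
  [13.5→16.5]: (7.83+5.16)/2 × 3 = 19.485
  Sum = 340.7225 µg/mL·h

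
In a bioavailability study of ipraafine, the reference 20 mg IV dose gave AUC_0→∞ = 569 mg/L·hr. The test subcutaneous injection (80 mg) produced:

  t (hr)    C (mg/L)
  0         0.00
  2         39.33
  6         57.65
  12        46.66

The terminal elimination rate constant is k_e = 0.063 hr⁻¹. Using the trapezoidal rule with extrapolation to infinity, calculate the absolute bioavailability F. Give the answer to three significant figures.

F = 0.565

Trapezoidal AUC_0→12 (subcutaneous injection):
  [0→2]: (0.00+39.33)/2 × 2 = 39.33
  [2→6]: (39.33+57.65)/2 × 4 = 193.96
  [6→12]: (57.65+46.66)/2 × 6 = 312.93
  Sum = 546.22 mg/L·hr
Tail: C_last/k_e = 46.66/0.063 = 740.635
AUC_0→∞ (subcutaneous injection) = 546.22 + 740.635 = 1286.855 mg/L·hr
F = (AUC_ev/D_ev)/(AUC_iv/D_iv) = (1286.855/80)/(569/20) = 16.0857/28.45 = 0.5654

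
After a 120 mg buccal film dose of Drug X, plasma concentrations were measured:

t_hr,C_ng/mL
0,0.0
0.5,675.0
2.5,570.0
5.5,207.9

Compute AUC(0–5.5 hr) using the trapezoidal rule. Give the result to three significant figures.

AUC = 2580 ng/mL·hr

Trapezoidal AUC_0→5.5:
  [0→0.5]: (0.0+675.0)/2 × 0.5 = 168.75
  [0.5→2.5]: (675.0+570.0)/2 × 2 = 1245.0
  [2.5→5.5]: (570.0+207.9)/2 × 3 = 1166.85
  Sum = 2580.6 ng/mL·hr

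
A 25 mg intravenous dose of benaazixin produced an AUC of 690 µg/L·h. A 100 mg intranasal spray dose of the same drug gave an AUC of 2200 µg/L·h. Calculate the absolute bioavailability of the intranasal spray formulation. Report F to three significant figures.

F = (AUC_ev / D_ev) / (AUC_iv / D_iv)
  = (2200/100) / (690/25)
  = 22 / 27.6 = 0.7971

F = 0.797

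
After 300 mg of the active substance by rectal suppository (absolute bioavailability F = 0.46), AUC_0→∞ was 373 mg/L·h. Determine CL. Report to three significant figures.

CL = 0.370 L/h

CL = F × Dose / AUC_0→∞
   = 0.46 × 300 / 373 = 0.369973 L/h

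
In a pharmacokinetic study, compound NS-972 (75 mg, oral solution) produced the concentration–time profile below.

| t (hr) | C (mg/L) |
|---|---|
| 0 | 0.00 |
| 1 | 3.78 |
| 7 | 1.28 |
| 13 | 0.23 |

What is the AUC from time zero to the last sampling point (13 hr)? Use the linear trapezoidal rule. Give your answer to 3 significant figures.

Trapezoidal AUC_0→13:
  [0→1]: (0.00+3.78)/2 × 1 = 1.89
  [1→7]: (3.78+1.28)/2 × 6 = 15.18
  [7→13]: (1.28+0.23)/2 × 6 = 4.53
  Sum = 21.6 mg/L·hr

AUC = 21.6 mg/L·hr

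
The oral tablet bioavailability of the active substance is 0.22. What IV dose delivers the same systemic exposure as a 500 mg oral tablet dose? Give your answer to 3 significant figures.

Systemic exposure from an extravascular dose = F × D_ev, so the equivalent IV dose is F × D_ev.
D_iv = F × D_ev = 0.22 × 500 = 110 mg

D_iv = 110 mg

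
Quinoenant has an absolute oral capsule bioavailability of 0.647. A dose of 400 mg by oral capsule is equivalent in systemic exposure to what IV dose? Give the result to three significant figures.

D_iv = 259 mg

Systemic exposure from an extravascular dose = F × D_ev, so the equivalent IV dose is F × D_ev.
D_iv = F × D_ev = 0.647 × 400 = 258.8 mg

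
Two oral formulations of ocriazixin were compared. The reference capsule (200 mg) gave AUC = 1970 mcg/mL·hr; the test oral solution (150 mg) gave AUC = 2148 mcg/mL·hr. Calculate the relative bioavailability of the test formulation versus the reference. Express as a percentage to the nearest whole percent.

F_rel = 145%

F_rel = (AUC_test/D_test) / (AUC_ref/D_ref)
      = (2148/150) / (1970/200)
      = 14.32 / 9.85 = 1.4538 = 145.38%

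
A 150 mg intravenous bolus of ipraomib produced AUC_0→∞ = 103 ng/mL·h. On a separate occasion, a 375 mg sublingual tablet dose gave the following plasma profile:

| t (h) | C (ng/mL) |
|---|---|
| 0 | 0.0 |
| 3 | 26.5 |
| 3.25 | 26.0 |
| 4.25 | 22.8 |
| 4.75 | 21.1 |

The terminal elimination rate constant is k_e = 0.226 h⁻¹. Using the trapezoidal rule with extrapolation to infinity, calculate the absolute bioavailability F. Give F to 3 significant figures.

F = 0.680

Trapezoidal AUC_0→4.75 (sublingual tablet):
  [0→3]: (0.0+26.5)/2 × 3 = 39.75
  [3→3.25]: (26.5+26.0)/2 × 0.25 = 6.5625
  [3.25→4.25]: (26.0+22.8)/2 × 1 = 24.4
  [4.25→4.75]: (22.8+21.1)/2 × 0.5 = 10.975
  Sum = 81.6875 ng/mL·h
Tail: C_last/k_e = 21.1/0.226 = 93.363
AUC_0→∞ (sublingual tablet) = 81.6875 + 93.363 = 175.0505 ng/mL·h
F = (AUC_ev/D_ev)/(AUC_iv/D_iv) = (175.0505/375)/(103/150) = 0.466801/0.686667 = 0.6798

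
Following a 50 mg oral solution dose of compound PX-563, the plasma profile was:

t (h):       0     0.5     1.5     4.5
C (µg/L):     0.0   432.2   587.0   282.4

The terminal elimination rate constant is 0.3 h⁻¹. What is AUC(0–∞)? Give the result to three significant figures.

AUC = 2860 µg/L·h

Trapezoidal AUC_0→4.5:
  [0→0.5]: (0.0+432.2)/2 × 0.5 = 108.05
  [0.5→1.5]: (432.2+587.0)/2 × 1 = 509.6
  [1.5→4.5]: (587.0+282.4)/2 × 3 = 1304.1
  Sum = 1921.75 µg/L·h
Extrapolated tail: C_last / k_e = 282.4 / 0.3 = 941.333
AUC_0→∞ = 1921.75 + 941.333 = 2863.083 µg/L·h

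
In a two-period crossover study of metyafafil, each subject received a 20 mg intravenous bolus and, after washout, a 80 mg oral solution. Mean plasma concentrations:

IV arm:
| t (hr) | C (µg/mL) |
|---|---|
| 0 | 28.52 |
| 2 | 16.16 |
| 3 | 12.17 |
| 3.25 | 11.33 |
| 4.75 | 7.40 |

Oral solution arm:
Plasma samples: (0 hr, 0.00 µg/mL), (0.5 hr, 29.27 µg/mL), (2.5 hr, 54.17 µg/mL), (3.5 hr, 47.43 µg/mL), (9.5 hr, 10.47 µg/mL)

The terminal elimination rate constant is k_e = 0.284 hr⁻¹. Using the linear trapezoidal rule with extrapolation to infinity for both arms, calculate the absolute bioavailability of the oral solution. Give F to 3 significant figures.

Trapezoidal AUC_0→4.75 (IV):
  [0→2]: (28.52+16.16)/2 × 2 = 44.68
  [2→3]: (16.16+12.17)/2 × 1 = 14.165
  [3→3.25]: (12.17+11.33)/2 × 0.25 = 2.9375
  [3.25→4.75]: (11.33+7.40)/2 × 1.5 = 14.0475
  Sum = 75.83 µg/mL·hr
IV tail: 7.40/0.284 = 26.056; AUC_iv,0→∞ = 75.83 + 26.056 = 101.886 µg/mL·hr
Trapezoidal AUC_0→9.5 (oral solution):
  [0→0.5]: (0.00+29.27)/2 × 0.5 = 7.3175
  [0.5→2.5]: (29.27+54.17)/2 × 2 = 83.44
  [2.5→3.5]: (54.17+47.43)/2 × 1 = 50.8
  [3.5→9.5]: (47.43+10.47)/2 × 6 = 173.7
  Sum = 315.2575 µg/mL·hr
oral solution tail: 10.47/0.284 = 36.866; AUC_ev,0→∞ = 315.2575 + 36.866 = 352.1235 µg/mL·hr
F = (AUC_ev/D_ev)/(AUC_iv/D_iv) = (352.1235/80)/(101.886/20) = 4.40154/5.0943 = 0.8640

F = 0.864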